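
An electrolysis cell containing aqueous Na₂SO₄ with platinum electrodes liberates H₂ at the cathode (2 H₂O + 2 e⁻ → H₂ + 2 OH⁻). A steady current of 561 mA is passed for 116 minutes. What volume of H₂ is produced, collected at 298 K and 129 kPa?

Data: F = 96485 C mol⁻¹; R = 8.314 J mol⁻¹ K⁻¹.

Q = I·t = 0.5610 A × 6960.0 s = 3905 C.
n(e⁻) = Q/F = 3905 / 96485 = 0.04047 mol.
2 electrons are transferred per H₂ molecule, so n(H₂) = 0.04047 / 2 = 0.02023 mol.
V = nRT/P = (0.02023 × 8.314 × 298) / (129 × 10³ Pa) = 3.89 × 10⁻⁴ m³ = 0.389 L.

0.389 L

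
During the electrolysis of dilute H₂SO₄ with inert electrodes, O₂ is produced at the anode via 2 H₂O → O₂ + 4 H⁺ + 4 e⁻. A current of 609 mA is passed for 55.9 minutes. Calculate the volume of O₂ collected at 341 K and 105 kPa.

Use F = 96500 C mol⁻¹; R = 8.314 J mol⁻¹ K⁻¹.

Q = I·t = 0.6090 A × 3354.0 s = 2043 C.
n(e⁻) = Q/F = 2043 / 96500 = 0.02117 mol.
4 electrons are transferred per O₂ molecule, so n(O₂) = 0.02117 / 4 = 0.005292 mol.
V = nRT/P = (0.005292 × 8.314 × 341) / (105 × 10³ Pa) = 1.43 × 10⁻⁴ m³ = 0.143 L.

0.143 L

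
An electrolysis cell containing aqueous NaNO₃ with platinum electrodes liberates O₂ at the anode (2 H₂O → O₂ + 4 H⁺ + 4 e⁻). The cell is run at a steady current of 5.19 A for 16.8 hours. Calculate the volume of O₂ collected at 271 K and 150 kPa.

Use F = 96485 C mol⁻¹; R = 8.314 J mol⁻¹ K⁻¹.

12.2 L

Q = I·t = 5.190 A × 60480 s = 313900 C.
n(e⁻) = Q/F = 313900 / 96485 = 3.253 mol.
4 electrons are transferred per O₂ molecule, so n(O₂) = 3.253 / 4 = 0.8133 mol.
V = nRT/P = (0.8133 × 8.314 × 271) / (150 × 10³ Pa) = 0.0122 m³ = 12.2 L.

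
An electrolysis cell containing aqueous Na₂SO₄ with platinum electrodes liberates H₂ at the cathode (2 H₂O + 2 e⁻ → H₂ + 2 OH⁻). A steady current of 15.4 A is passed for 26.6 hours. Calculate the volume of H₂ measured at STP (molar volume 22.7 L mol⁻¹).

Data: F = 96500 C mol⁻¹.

173 L

Q = I·t = 15.40 A × 95760 s = 1475000 C.
n(e⁻) = Q/F = 1475000 / 96500 = 15.28 mol.
2 electrons are transferred per H₂ molecule, so n(H₂) = 15.28 / 2 = 7.641 mol.
V = n × V_m = 7.641 × 22.7 = 173 L.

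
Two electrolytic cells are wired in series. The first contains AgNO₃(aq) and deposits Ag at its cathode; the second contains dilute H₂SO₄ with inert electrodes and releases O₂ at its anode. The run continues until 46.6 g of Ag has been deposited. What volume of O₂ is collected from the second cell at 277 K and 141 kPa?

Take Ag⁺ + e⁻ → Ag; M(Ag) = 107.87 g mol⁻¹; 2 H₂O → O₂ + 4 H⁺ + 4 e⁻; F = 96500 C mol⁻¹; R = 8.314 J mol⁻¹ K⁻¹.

n(Ag) = 46.6 / 107.87 = 0.4320 mol, so n(e⁻) = 1 × 0.4320 = 0.4320 mol.
The cells are in series, so the same 0.4320 mol of electrons passes through the second cell.
2 H₂O → O₂ + 4 H⁺ + 4 e⁻ — 4 mol e⁻ per mol O₂, so n(O₂) = 0.4320/4 = 0.1080 mol.
V = nRT/P = (0.1080 × 8.314 × 277) / (141 × 10³) = 0.00176 m³ = 1.76 L.

1.76 L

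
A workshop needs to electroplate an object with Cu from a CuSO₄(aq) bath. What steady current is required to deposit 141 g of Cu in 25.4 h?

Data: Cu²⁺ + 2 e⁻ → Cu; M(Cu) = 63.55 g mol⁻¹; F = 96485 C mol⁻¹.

4.68 A

n(Cu) = 141 / 63.55 = 2.219 mol.
n(e⁻) = 2 × 2.219 = 4.437 mol.
Q = n(e⁻)·F = 4.437 × 96485 = 428100 C.
I = Q/t = 428100 / 91440 s = 4.68 A.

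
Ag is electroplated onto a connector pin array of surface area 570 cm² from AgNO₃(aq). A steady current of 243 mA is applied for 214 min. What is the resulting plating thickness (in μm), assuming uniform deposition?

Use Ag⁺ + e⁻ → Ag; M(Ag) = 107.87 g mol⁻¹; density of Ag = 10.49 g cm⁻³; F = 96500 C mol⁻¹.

5.83 μm

Q = I·t = 0.2430 × 12840 = 3120 C; n(e⁻) = 0.03233 mol.
n(Ag) = n(e⁻)/1 = 0.03233 mol, so m = 0.03233 × 107.87 = 3.488 g.
Volume = m/ρ = 3.488 / 10.49 = 0.3325 cm³.
Thickness = V/A = 0.3325 / 570 = 5.83 × 10⁻⁴ cm = 5.83 μm.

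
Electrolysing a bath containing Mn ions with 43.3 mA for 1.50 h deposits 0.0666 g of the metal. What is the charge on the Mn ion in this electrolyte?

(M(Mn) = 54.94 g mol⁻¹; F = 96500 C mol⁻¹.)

+2

Q = I·t = 0.04330 A × 5400.0 s = 233.8 C, so n(e⁻) = 233.8/96500 = 0.002423 mol.
n(Mn) deposited = 0.0666 / 54.94 = 0.001212 mol.
Electrons per atom = n(e⁻)/n(Mn) = 0.002423 / 0.001212 = 2.00 ≈ 2, so the ion is Mn²⁺.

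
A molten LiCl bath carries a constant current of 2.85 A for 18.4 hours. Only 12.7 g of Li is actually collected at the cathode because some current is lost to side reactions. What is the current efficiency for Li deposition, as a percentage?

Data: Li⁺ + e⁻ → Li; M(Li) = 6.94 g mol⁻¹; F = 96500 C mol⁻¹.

Q = I·t = 2.850 × 66240 = 188800 C; n(e⁻) = 188800/96500 = 1.956 mol.
Theoretical n(Li) = n(e⁻)/1 = 1.956 mol, i.e. m_theo = 1.956 × 6.94 = 13.58 g.
Efficiency = m_actual / m_theo = 12.7 / 13.58 = 93.5 %.

93.5 %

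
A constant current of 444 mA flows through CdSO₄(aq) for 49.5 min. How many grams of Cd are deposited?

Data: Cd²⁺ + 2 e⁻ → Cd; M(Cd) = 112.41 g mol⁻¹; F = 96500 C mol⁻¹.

0.768 g

Q = I·t = 0.4440 A × 2970.0 s = 1319 C.
n(e⁻) = Q/F = 1319 / 96500 = 0.01367 mol.
Cd²⁺ + 2 e⁻ → Cd, so n(Cd) = n(e⁻)/2 = 0.006833 mol.
m = n·M = 0.006833 × 112.41 = 0.768 g.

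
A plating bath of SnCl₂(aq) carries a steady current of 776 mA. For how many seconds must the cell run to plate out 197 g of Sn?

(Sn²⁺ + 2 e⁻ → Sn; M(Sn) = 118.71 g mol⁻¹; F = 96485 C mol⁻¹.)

4.13 × 10⁵ s

n(Sn) = m/M = 197 / 118.71 = 1.660 mol.
Each Sn atom requires 2 electrons, so n(e⁻) = 2 × 1.660 = 3.319 mol.
Q = n(e⁻)·F = 3.319 × 96485 = 320200 C.
t = Q/I = 320200 / 0.7760 A = 412700 s.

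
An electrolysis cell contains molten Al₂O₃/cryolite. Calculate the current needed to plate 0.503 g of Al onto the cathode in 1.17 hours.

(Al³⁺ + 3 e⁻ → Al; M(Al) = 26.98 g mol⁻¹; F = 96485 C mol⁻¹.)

1.28 A

n(Al) = 0.503 / 26.98 = 0.01864 mol.
n(e⁻) = 3 × 0.01864 = 0.05593 mol.
Q = n(e⁻)·F = 0.05593 × 96485 = 5396 C.
I = Q/t = 5396 / 4212.0 s = 1.28 A.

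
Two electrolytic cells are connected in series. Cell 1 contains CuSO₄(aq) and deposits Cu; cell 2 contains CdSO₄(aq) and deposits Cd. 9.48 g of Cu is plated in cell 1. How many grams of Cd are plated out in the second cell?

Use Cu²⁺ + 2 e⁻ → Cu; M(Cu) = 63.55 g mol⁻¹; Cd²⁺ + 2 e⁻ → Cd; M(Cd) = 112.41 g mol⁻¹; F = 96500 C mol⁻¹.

16.8 g

n(Cu) = 9.48 / 63.55 = 0.1492 mol.
Since Cu²⁺ + 2 e⁻ → Cu, n(e⁻) passed = 2 × 0.1492 = 0.2983 mol.
Cells in series carry the same charge, so the same 0.2983 mol of electrons passes through cell 2.
Cd²⁺ + 2 e⁻ → Cd, so n(Cd) = 0.2983 / 2 = 0.1492 mol.
m(Cd) = 0.1492 × 112.41 = 16.8 g.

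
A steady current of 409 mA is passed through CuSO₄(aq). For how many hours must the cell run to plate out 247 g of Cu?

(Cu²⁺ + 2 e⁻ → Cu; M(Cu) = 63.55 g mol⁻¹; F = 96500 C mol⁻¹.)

509 h

n(Cu) = m/M = 247 / 63.55 = 3.887 mol.
Each Cu atom requires 2 electrons, so n(e⁻) = 2 × 3.887 = 7.773 mol.
Q = n(e⁻)·F = 7.773 × 96500 = 750100 C.
t = Q/I = 750100 / 0.4090 A = 1834000 s = 509 h.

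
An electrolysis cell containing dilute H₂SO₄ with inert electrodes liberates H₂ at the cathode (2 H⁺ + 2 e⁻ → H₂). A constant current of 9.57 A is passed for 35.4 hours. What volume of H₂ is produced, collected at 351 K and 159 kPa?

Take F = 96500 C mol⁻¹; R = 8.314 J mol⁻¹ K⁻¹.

116 L

Q = I·t = 9.570 A × 127440 s = 1220000 C.
n(e⁻) = Q/F = 1220000 / 96500 = 12.64 mol.
2 electrons are transferred per H₂ molecule, so n(H₂) = 12.64 / 2 = 6.319 mol.
V = nRT/P = (6.319 × 8.314 × 351) / (159 × 10³ Pa) = 0.116 m³ = 116 L.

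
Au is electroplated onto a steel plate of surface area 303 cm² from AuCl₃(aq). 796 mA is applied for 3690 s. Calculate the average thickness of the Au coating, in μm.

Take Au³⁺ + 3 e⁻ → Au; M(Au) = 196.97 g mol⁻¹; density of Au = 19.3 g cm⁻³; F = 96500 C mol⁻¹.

Q = I·t = 0.7960 × 3690.0 = 2937 C; n(e⁻) = 0.03044 mol.
n(Au) = n(e⁻)/3 = 0.01015 mol, so m = 0.01015 × 196.97 = 1.998 g.
Volume = m/ρ = 1.998 / 19.3 = 0.1035 cm³.
Thickness = V/A = 0.1035 / 303 = 3.42 × 10⁻⁴ cm = 3.42 μm.

3.42 μm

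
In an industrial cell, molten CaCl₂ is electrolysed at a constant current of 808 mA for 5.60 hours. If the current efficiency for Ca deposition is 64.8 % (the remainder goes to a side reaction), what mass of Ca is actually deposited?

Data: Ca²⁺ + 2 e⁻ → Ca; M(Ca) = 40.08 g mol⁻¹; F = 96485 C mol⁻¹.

2.19 g

Q = I·t = 0.8080 × 20160 = 16290 C.
n(e⁻) = 16290/96485 = 0.1688 mol; theoretically n(Ca) = 0.1688/2 = 0.08441 mol, m_theo = 3.383 g.
At 64.8 % efficiency, m_actual = 0.648 × 3.383 = 2.19 g.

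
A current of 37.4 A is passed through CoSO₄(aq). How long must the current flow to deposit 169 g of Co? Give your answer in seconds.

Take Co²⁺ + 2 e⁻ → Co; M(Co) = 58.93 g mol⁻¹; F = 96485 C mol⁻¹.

n(Co) = m/M = 169 / 58.93 = 2.868 mol.
Each Co atom requires 2 electrons, so n(e⁻) = 2 × 2.868 = 5.736 mol.
Q = n(e⁻)·F = 5.736 × 96485 = 553400 C.
t = Q/I = 553400 / 37.40 A = 14800 s.

14800 s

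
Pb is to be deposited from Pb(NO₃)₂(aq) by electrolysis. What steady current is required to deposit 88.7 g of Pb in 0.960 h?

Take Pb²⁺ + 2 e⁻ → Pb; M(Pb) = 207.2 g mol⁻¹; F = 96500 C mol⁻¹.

23.9 A

n(Pb) = 88.7 / 207.2 = 0.4281 mol.
n(e⁻) = 2 × 0.4281 = 0.8562 mol.
Q = n(e⁻)·F = 0.8562 × 96500 = 82620 C.
I = Q/t = 82620 / 3456.0 s = 23.9 A.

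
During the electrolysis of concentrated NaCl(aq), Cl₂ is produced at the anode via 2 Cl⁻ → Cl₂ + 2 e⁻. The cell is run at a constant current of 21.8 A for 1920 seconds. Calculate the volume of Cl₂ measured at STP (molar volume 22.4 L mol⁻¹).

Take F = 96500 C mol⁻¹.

Q = I·t = 21.80 A × 1920.0 s = 41860 C.
n(e⁻) = Q/F = 41860 / 96500 = 0.4337 mol.
2 electrons are transferred per Cl₂ molecule, so n(Cl₂) = 0.4337 / 2 = 0.2169 mol.
V = n × V_m = 0.2169 × 22.4 = 4.86 L.

4.86 L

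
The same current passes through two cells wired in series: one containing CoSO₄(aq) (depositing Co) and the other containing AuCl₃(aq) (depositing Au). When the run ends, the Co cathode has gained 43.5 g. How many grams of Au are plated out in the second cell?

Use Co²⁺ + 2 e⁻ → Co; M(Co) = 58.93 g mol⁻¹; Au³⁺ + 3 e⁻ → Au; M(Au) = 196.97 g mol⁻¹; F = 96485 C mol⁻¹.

96.9 g

n(Co) = 43.5 / 58.93 = 0.7382 mol.
Since Co²⁺ + 2 e⁻ → Co, n(e⁻) passed = 2 × 0.7382 = 1.476 mol.
Cells in series carry the same charge, so the same 1.476 mol of electrons passes through cell 2.
Au³⁺ + 3 e⁻ → Au, so n(Au) = 1.476 / 3 = 0.4921 mol.
m(Au) = 0.4921 × 196.97 = 96.9 g.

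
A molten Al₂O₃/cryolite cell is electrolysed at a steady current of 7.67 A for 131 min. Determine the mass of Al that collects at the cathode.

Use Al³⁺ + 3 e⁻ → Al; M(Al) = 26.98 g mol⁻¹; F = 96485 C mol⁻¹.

Q = I·t = 7.670 A × 7860.0 s = 60290 C.
n(e⁻) = Q/F = 60290 / 96485 = 0.6248 mol.
Al³⁺ + 3 e⁻ → Al, so n(Al) = n(e⁻)/3 = 0.2083 mol.
m = n·M = 0.2083 × 26.98 = 5.62 g.

5.62 g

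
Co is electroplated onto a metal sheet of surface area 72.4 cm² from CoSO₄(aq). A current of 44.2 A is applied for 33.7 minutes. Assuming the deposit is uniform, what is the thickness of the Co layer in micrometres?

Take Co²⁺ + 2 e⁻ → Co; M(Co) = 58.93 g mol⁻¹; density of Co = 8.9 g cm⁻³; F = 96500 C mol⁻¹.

Q = I·t = 44.20 × 2022.0 = 89370 C; n(e⁻) = 0.9261 mol.
n(Co) = n(e⁻)/2 = 0.4631 mol, so m = 0.4631 × 58.93 = 27.29 g.
Volume = m/ρ = 27.29 / 8.9 = 3.066 cm³.
Thickness = V/A = 3.066 / 72.4 = 0.0424 cm = 424 μm.

424 μm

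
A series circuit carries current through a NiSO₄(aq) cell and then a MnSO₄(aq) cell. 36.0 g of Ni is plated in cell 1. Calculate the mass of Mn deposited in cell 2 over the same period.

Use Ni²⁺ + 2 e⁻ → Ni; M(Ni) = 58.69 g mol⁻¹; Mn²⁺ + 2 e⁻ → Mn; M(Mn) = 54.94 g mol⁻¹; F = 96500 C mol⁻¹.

n(Ni) = 36.0 / 58.69 = 0.6134 mol.
Since Ni²⁺ + 2 e⁻ → Ni, n(e⁻) passed = 2 × 0.6134 = 1.227 mol.
Cells in series carry the same charge, so the same 1.227 mol of electrons passes through cell 2.
Mn²⁺ + 2 e⁻ → Mn, so n(Mn) = 1.227 / 2 = 0.6134 mol.
m(Mn) = 0.6134 × 54.94 = 33.7 g.

33.7 g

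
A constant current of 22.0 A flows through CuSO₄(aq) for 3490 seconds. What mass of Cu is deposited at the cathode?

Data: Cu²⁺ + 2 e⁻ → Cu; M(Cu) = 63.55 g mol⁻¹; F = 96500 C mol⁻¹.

25.3 g

Q = I·t = 22.00 A × 3490.0 s = 76780 C.
n(e⁻) = Q/F = 76780 / 96500 = 0.7956 mol.
Cu²⁺ + 2 e⁻ → Cu, so n(Cu) = n(e⁻)/2 = 0.3978 mol.
m = n·M = 0.3978 × 63.55 = 25.3 g.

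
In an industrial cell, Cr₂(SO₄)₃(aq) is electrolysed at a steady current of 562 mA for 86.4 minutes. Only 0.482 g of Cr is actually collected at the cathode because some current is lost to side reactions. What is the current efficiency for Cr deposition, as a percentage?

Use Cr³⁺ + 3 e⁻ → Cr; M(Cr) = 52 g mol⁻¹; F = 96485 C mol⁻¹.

Q = I·t = 0.5620 × 5184.0 = 2913 C; n(e⁻) = 2913/96485 = 0.03020 mol.
Theoretical n(Cr) = n(e⁻)/3 = 0.01007 mol, i.e. m_theo = 0.01007 × 52 = 0.5234 g.
Efficiency = m_actual / m_theo = 0.482 / 0.5234 = 92.1 %.

92.1 %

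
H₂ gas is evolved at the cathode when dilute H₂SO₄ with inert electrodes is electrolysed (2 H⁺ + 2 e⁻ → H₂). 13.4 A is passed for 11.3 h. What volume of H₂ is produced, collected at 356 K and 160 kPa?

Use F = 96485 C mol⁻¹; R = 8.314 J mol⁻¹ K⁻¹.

Q = I·t = 13.40 A × 40680 s = 545100 C.
n(e⁻) = Q/F = 545100 / 96485 = 5.650 mol.
2 electrons are transferred per H₂ molecule, so n(H₂) = 5.650 / 2 = 2.825 mol.
V = nRT/P = (2.825 × 8.314 × 356) / (160 × 10³ Pa) = 0.0523 m³ = 52.3 L.

52.3 L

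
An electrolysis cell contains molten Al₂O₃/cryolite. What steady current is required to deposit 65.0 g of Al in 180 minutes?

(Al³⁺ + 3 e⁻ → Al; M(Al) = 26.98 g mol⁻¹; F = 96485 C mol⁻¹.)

n(Al) = 65.0 / 26.98 = 2.409 mol.
n(e⁻) = 3 × 2.409 = 7.228 mol.
Q = n(e⁻)·F = 7.228 × 96485 = 697400 C.
I = Q/t = 697400 / 10800 s = 64.6 A.

64.6 A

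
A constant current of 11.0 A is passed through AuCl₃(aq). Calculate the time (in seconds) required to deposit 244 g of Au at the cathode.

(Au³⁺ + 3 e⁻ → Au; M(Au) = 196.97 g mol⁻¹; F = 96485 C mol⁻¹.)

32600 s

n(Au) = m/M = 244 / 196.97 = 1.239 mol.
Each Au atom requires 3 electrons, so n(e⁻) = 3 × 1.239 = 3.716 mol.
Q = n(e⁻)·F = 3.716 × 96485 = 358600 C.
t = Q/I = 358600 / 11.00 A = 32600 s.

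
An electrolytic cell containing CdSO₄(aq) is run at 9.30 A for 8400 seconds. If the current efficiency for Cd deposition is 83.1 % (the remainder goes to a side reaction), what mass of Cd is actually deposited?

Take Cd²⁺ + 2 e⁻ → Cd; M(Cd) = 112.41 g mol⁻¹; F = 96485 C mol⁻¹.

Q = I·t = 9.300 × 8400.0 = 78120 C.
n(e⁻) = 78120/96485 = 0.8097 mol; theoretically n(Cd) = 0.8097/2 = 0.4048 mol, m_theo = 45.51 g.
At 83.1 % efficiency, m_actual = 0.831 × 45.51 = 37.8 g.

37.8 g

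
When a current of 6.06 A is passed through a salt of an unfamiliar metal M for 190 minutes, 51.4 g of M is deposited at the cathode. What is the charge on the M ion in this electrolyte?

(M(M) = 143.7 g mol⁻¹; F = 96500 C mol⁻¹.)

+2

Q = I·t = 6.060 A × 11400 s = 69080 C, so n(e⁻) = 69080/96500 = 0.7159 mol.
n(M) deposited = 51.4 / 143.7 = 0.3577 mol.
Electrons per atom = n(e⁻)/n(M) = 0.7159 / 0.3577 = 2.00 ≈ 2, so the ion is M²⁺.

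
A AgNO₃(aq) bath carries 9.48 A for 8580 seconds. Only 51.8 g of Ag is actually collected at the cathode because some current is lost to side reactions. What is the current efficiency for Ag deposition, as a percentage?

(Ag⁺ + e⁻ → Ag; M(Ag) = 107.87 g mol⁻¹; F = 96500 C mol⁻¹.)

Q = I·t = 9.480 × 8580.0 = 81340 C; n(e⁻) = 81340/96500 = 0.8429 mol.
Theoretical n(Ag) = n(e⁻)/1 = 0.8429 mol, i.e. m_theo = 0.8429 × 107.87 = 90.92 g.
Efficiency = m_actual / m_theo = 51.8 / 90.92 = 57.0 %.

57.0 %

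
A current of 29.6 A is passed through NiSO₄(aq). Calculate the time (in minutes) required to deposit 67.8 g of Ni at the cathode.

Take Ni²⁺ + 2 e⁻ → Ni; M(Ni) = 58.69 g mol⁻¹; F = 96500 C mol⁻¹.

126 min

n(Ni) = m/M = 67.8 / 58.69 = 1.155 mol.
Each Ni atom requires 2 electrons, so n(e⁻) = 2 × 1.155 = 2.310 mol.
Q = n(e⁻)·F = 2.310 × 96500 = 223000 C.
t = Q/I = 223000 / 29.60 A = 7532 s = 126 min.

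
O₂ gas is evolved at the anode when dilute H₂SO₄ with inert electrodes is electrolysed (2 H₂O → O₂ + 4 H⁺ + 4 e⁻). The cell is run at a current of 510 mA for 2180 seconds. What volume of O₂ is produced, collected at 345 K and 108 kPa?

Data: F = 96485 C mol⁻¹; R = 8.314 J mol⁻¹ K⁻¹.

0.0765 L

Q = I·t = 0.5100 A × 2180.0 s = 1112 C.
n(e⁻) = Q/F = 1112 / 96485 = 0.01152 mol.
4 electrons are transferred per O₂ molecule, so n(O₂) = 0.01152 / 4 = 0.002881 mol.
V = nRT/P = (0.002881 × 8.314 × 345) / (108 × 10³ Pa) = 7.65 × 10⁻⁵ m³ = 0.0765 L.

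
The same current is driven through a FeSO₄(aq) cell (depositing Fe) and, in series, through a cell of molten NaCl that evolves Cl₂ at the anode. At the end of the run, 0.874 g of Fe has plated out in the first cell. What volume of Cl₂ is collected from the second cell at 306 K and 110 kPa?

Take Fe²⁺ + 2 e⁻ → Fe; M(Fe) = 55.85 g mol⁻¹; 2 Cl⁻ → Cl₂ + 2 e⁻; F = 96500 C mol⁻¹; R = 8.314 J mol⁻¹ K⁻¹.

n(Fe) = 0.874 / 55.85 = 0.01565 mol, so n(e⁻) = 2 × 0.01565 = 0.03130 mol.
The cells are in series, so the same 0.03130 mol of electrons passes through the second cell.
2 Cl⁻ → Cl₂ + 2 e⁻ — 2 mol e⁻ per mol Cl₂, so n(Cl₂) = 0.03130/2 = 0.01565 mol.
V = nRT/P = (0.01565 × 8.314 × 306) / (110 × 10³) = 3.62 × 10⁻⁴ m³ = 0.362 L.

0.362 L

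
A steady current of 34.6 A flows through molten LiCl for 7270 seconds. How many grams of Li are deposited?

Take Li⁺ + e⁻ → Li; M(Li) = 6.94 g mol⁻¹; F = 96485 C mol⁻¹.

18.1 g

Q = I·t = 34.60 A × 7270.0 s = 251500 C.
n(e⁻) = Q/F = 251500 / 96485 = 2.607 mol.
Li⁺ + e⁻ → Li, so n(Li) = n(e⁻)/1 = 2.607 mol.
m = n·M = 2.607 × 6.94 = 18.1 g.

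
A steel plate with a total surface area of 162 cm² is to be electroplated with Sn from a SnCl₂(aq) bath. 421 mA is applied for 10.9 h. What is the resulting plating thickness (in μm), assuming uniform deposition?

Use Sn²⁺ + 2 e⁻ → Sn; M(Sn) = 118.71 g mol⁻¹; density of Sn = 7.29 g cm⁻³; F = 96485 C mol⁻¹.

86.1 μm

Q = I·t = 0.4210 × 39240 = 16520 C; n(e⁻) = 0.1712 mol.
n(Sn) = n(e⁻)/2 = 0.08561 mol, so m = 0.08561 × 118.71 = 10.16 g.
Volume = m/ρ = 10.16 / 7.29 = 1.394 cm³.
Thickness = V/A = 1.394 / 162 = 0.00861 cm = 86.1 μm.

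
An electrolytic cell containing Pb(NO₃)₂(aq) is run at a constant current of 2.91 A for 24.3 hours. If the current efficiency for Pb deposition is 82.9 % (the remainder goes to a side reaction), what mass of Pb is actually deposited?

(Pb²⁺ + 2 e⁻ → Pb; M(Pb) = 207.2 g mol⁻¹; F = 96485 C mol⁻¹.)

Q = I·t = 2.910 × 87480 = 254600 C.
n(e⁻) = 254600/96485 = 2.638 mol; theoretically n(Pb) = 2.638/2 = 1.319 mol, m_theo = 273.3 g.
At 82.9 % efficiency, m_actual = 0.829 × 273.3 = 227 g.

227 g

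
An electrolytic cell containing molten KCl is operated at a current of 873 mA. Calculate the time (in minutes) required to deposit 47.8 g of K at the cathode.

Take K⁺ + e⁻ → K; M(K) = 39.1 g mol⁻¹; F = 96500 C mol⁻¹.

2250 min

n(K) = m/M = 47.8 / 39.1 = 1.223 mol.
Each K atom requires 1 electron, so n(e⁻) = 1 × 1.223 = 1.223 mol.
Q = n(e⁻)·F = 1.223 × 96500 = 118000 C.
t = Q/I = 118000 / 0.8730 A = 135100 s = 2250 min.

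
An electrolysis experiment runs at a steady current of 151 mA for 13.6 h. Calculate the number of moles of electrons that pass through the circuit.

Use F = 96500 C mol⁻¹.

0.0766 mol

Q = I·t = 0.1510 A × 48960 s = 7393 C.
n(e⁻) = Q/F = 7393 / 96500 = 0.0766 mol.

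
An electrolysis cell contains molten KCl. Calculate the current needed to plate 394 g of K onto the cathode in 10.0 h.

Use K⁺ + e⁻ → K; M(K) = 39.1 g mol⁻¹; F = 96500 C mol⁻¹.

n(K) = 394 / 39.1 = 10.08 mol.
n(e⁻) = 1 × 10.08 = 10.08 mol.
Q = n(e⁻)·F = 10.08 × 96500 = 972400 C.
I = Q/t = 972400 / 36000 s = 27.0 A.

27.0 A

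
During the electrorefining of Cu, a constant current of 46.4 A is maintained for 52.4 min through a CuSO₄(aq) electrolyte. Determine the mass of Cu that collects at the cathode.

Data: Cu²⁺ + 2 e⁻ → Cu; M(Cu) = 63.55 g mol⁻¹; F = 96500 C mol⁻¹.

48.0 g

Q = I·t = 46.40 A × 3144.0 s = 145900 C.
n(e⁻) = Q/F = 145900 / 96500 = 1.512 mol.
Cu²⁺ + 2 e⁻ → Cu, so n(Cu) = n(e⁻)/2 = 0.7559 mol.
m = n·M = 0.7559 × 63.55 = 48.0 g.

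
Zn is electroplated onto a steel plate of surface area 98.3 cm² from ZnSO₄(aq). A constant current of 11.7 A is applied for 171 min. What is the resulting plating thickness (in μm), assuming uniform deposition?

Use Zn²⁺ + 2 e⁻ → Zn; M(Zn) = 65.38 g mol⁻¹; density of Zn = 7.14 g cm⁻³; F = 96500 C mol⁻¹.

579 μm

Q = I·t = 11.70 × 10260 = 120000 C; n(e⁻) = 1.244 mol.
n(Zn) = n(e⁻)/2 = 0.6220 mol, so m = 0.6220 × 65.38 = 40.67 g.
Volume = m/ρ = 40.67 / 7.14 = 5.695 cm³.
Thickness = V/A = 5.695 / 98.3 = 0.0579 cm = 579 μm.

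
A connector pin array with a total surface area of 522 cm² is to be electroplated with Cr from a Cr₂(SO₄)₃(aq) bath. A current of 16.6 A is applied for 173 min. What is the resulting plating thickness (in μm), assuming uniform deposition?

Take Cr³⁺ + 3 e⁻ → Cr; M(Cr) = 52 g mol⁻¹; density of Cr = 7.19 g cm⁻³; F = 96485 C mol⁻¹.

Q = I·t = 16.60 × 10380 = 172300 C; n(e⁻) = 1.786 mol.
n(Cr) = n(e⁻)/3 = 0.5953 mol, so m = 0.5953 × 52 = 30.95 g.
Volume = m/ρ = 30.95 / 7.19 = 4.305 cm³.
Thickness = V/A = 4.305 / 522 = 0.00825 cm = 82.5 μm.

82.5 μm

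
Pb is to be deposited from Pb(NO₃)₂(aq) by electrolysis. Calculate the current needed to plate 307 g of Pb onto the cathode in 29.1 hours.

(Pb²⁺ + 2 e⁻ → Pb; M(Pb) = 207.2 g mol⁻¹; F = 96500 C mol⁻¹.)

n(Pb) = 307 / 207.2 = 1.482 mol.
n(e⁻) = 2 × 1.482 = 2.963 mol.
Q = n(e⁻)·F = 2.963 × 96500 = 286000 C.
I = Q/t = 286000 / 104760 s = 2.73 A.

2.73 A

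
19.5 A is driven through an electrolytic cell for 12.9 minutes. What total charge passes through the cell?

Q = I·t = 19.50 A × 774.00 s = 15100 C.

15100 C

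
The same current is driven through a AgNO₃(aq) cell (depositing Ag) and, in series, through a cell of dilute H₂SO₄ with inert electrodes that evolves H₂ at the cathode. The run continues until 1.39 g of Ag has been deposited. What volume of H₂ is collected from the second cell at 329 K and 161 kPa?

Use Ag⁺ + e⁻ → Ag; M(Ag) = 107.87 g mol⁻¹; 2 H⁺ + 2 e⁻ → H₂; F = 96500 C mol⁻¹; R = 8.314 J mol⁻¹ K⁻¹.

0.109 L

n(Ag) = 1.39 / 107.87 = 0.01289 mol, so n(e⁻) = 1 × 0.01289 = 0.01289 mol.
The cells are in series, so the same 0.01289 mol of electrons passes through the second cell.
2 H⁺ + 2 e⁻ → H₂ — 2 mol e⁻ per mol H₂, so n(H₂) = 0.01289/2 = 0.006443 mol.
V = nRT/P = (0.006443 × 8.314 × 329) / (161 × 10³) = 1.09 × 10⁻⁴ m³ = 0.109 L.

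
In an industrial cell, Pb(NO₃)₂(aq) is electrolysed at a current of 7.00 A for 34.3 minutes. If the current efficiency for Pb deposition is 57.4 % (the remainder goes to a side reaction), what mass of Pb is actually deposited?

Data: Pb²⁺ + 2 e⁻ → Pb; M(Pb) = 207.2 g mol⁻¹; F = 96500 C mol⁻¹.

Q = I·t = 7.000 × 2058.0 = 14410 C.
n(e⁻) = 14410/96500 = 0.1493 mol; theoretically n(Pb) = 0.1493/2 = 0.07464 mol, m_theo = 15.47 g.
At 57.4 % efficiency, m_actual = 0.574 × 15.47 = 8.88 g.

8.88 g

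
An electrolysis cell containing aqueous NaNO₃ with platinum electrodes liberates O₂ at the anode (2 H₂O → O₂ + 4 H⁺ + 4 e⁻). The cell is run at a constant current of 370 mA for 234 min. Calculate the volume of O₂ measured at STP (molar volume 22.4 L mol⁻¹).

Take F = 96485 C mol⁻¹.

Q = I·t = 0.3700 A × 14040 s = 5195 C.
n(e⁻) = Q/F = 5195 / 96485 = 0.05384 mol.
4 electrons are transferred per O₂ molecule, so n(O₂) = 0.05384 / 4 = 0.01346 mol.
V = n × V_m = 0.01346 × 22.4 = 0.302 L.

0.302 L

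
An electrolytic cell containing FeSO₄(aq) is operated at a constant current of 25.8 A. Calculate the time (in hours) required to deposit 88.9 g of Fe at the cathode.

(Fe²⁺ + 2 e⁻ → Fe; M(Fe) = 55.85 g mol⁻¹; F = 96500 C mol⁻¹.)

3.31 h

n(Fe) = m/M = 88.9 / 55.85 = 1.592 mol.
Each Fe atom requires 2 electrons, so n(e⁻) = 2 × 1.592 = 3.184 mol.
Q = n(e⁻)·F = 3.184 × 96500 = 307200 C.
t = Q/I = 307200 / 25.80 A = 11910 s = 3.31 h.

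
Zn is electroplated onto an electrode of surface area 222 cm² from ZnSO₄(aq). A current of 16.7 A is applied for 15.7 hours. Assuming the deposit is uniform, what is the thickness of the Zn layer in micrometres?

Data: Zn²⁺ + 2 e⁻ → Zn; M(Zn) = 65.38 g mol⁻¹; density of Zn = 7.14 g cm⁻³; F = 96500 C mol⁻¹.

2020 μm

Q = I·t = 16.70 × 56520 = 943900 C; n(e⁻) = 9.781 mol.
n(Zn) = n(e⁻)/2 = 4.891 mol, so m = 4.891 × 65.38 = 319.7 g.
Volume = m/ρ = 319.7 / 7.14 = 44.78 cm³.
Thickness = V/A = 44.78 / 222 = 0.202 cm = 2020 μm.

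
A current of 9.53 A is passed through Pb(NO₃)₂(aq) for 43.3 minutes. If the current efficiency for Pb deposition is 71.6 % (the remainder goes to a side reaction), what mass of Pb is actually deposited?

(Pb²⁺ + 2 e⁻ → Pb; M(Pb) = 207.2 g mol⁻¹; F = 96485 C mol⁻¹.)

19.0 g

Q = I·t = 9.530 × 2598.0 = 24760 C.
n(e⁻) = 24760/96485 = 0.2566 mol; theoretically n(Pb) = 0.2566/2 = 0.1283 mol, m_theo = 26.58 g.
At 71.6 % efficiency, m_actual = 0.716 × 26.58 = 19.0 g.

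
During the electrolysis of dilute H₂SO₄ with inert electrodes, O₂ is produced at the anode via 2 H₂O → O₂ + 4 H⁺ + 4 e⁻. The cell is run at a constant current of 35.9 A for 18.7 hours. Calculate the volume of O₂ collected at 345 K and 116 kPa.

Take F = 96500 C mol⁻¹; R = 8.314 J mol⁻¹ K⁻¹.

155 L

Q = I·t = 35.90 A × 67320 s = 2417000 C.
n(e⁻) = Q/F = 2417000 / 96500 = 25.04 mol.
4 electrons are transferred per O₂ molecule, so n(O₂) = 25.04 / 4 = 6.261 mol.
V = nRT/P = (6.261 × 8.314 × 345) / (116 × 10³ Pa) = 0.155 m³ = 155 L.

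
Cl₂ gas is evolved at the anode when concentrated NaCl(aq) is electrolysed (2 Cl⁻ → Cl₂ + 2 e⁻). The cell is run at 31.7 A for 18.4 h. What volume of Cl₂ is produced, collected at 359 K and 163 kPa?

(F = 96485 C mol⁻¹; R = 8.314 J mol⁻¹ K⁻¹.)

199 L

Q = I·t = 31.70 A × 66240 s = 2100000 C.
n(e⁻) = Q/F = 2100000 / 96485 = 21.76 mol.
2 electrons are transferred per Cl₂ molecule, so n(Cl₂) = 21.76 / 2 = 10.88 mol.
V = nRT/P = (10.88 × 8.314 × 359) / (163 × 10³ Pa) = 0.199 m³ = 199 L.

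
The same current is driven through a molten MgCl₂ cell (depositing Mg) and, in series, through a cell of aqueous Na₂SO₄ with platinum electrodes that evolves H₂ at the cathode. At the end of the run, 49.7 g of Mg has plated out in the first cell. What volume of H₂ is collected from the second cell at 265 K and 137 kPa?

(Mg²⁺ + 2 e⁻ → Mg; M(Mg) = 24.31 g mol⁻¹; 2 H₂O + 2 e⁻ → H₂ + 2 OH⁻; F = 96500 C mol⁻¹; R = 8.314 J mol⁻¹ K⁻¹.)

32.9 L

n(Mg) = 49.7 / 24.31 = 2.044 mol, so n(e⁻) = 2 × 2.044 = 4.089 mol.
The cells are in series, so the same 4.089 mol of electrons passes through the second cell.
2 H₂O + 2 e⁻ → H₂ + 2 OH⁻ — 2 mol e⁻ per mol H₂, so n(H₂) = 4.089/2 = 2.044 mol.
V = nRT/P = (2.044 × 8.314 × 265) / (137 × 10³) = 0.0329 m³ = 32.9 L.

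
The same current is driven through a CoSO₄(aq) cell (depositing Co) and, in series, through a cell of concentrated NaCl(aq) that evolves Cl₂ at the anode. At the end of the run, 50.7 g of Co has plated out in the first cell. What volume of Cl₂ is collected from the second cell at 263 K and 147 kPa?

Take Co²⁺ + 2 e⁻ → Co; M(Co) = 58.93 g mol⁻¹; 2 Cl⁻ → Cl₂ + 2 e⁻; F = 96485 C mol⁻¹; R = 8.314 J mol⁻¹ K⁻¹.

12.8 L

n(Co) = 50.7 / 58.93 = 0.8603 mol, so n(e⁻) = 2 × 0.8603 = 1.721 mol.
The cells are in series, so the same 1.721 mol of electrons passes through the second cell.
2 Cl⁻ → Cl₂ + 2 e⁻ — 2 mol e⁻ per mol Cl₂, so n(Cl₂) = 1.721/2 = 0.8603 mol.
V = nRT/P = (0.8603 × 8.314 × 263) / (147 × 10³) = 0.0128 m³ = 12.8 L.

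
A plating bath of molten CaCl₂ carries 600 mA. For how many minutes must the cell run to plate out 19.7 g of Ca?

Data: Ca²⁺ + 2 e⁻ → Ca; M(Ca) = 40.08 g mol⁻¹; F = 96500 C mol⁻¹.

2640 min

n(Ca) = m/M = 19.7 / 40.08 = 0.4915 mol.
Each Ca atom requires 2 electrons, so n(e⁻) = 2 × 0.4915 = 0.9830 mol.
Q = n(e⁻)·F = 0.9830 × 96500 = 94860 C.
t = Q/I = 94860 / 0.6000 A = 158100 s = 2640 min.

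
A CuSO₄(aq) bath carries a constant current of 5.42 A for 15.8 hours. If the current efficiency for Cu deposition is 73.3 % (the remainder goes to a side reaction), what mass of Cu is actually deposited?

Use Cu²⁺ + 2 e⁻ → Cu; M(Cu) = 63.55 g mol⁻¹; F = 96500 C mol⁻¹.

74.4 g

Q = I·t = 5.420 × 56880 = 308300 C.
n(e⁻) = 308300/96500 = 3.195 mol; theoretically n(Cu) = 3.195/2 = 1.597 mol, m_theo = 101.5 g.
At 73.3 % efficiency, m_actual = 0.733 × 101.5 = 74.4 g.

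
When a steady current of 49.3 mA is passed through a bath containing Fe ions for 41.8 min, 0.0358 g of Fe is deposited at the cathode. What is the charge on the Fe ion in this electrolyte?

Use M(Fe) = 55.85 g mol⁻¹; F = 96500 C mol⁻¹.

+2

Q = I·t = 0.04930 A × 2508.0 s = 123.6 C, so n(e⁻) = 123.6/96500 = 0.001281 mol.
n(Fe) deposited = 0.0358 / 55.85 = 0.0006410 mol.
Electrons per atom = n(e⁻)/n(Fe) = 0.001281 / 0.0006410 = 2.00 ≈ 2, so the ion is Fe²⁺.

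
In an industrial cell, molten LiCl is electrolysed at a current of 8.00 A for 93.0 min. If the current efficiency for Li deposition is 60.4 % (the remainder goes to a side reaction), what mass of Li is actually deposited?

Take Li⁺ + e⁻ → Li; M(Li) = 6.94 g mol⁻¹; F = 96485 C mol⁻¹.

1.94 g

Q = I·t = 8.000 × 5580.0 = 44640 C.
n(e⁻) = 44640/96485 = 0.4627 mol; theoretically n(Li) = 0.4627/1 = 0.4627 mol, m_theo = 3.211 g.
At 60.4 % efficiency, m_actual = 0.604 × 3.211 = 1.94 g.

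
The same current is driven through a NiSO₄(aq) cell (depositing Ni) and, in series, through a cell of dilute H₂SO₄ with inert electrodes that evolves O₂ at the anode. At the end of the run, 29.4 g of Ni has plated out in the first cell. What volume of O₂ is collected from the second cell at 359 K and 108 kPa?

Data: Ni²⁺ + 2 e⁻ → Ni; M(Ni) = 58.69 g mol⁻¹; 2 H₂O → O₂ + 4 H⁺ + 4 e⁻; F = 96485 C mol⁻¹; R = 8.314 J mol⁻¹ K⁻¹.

n(Ni) = 29.4 / 58.69 = 0.5009 mol, so n(e⁻) = 2 × 0.5009 = 1.002 mol.
The cells are in series, so the same 1.002 mol of electrons passes through the second cell.
2 H₂O → O₂ + 4 H⁺ + 4 e⁻ — 4 mol e⁻ per mol O₂, so n(O₂) = 1.002/4 = 0.2505 mol.
V = nRT/P = (0.2505 × 8.314 × 359) / (108 × 10³) = 0.00692 m³ = 6.92 L.

6.92 L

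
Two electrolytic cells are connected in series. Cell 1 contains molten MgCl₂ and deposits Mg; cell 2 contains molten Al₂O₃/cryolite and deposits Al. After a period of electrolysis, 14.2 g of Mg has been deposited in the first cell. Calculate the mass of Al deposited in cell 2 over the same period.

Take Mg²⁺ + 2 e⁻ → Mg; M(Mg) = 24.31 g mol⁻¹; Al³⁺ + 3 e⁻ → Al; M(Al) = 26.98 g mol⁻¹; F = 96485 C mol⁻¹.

10.5 g

n(Mg) = 14.2 / 24.31 = 0.5841 mol.
Since Mg²⁺ + 2 e⁻ → Mg, n(e⁻) passed = 2 × 0.5841 = 1.168 mol.
Cells in series carry the same charge, so the same 1.168 mol of electrons passes through cell 2.
Al³⁺ + 3 e⁻ → Al, so n(Al) = 1.168 / 3 = 0.3894 mol.
m(Al) = 0.3894 × 26.98 = 10.5 g.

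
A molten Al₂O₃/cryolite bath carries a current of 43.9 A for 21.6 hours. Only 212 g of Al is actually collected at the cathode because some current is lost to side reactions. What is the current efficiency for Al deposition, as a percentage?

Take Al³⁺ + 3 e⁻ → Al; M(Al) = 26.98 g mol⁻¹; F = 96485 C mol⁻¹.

Q = I·t = 43.90 × 77760 = 3414000 C; n(e⁻) = 3414000/96485 = 35.38 mol.
Theoretical n(Al) = n(e⁻)/3 = 11.79 mol, i.e. m_theo = 11.79 × 26.98 = 318.2 g.
Efficiency = m_actual / m_theo = 212 / 318.2 = 66.6 %.

66.6 %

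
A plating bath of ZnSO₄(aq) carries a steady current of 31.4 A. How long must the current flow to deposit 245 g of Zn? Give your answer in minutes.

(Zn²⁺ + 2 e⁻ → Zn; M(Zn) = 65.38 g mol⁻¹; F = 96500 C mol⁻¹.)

384 min

n(Zn) = m/M = 245 / 65.38 = 3.747 mol.
Each Zn atom requires 2 electrons, so n(e⁻) = 2 × 3.747 = 7.495 mol.
Q = n(e⁻)·F = 7.495 × 96500 = 723200 C.
t = Q/I = 723200 / 31.40 A = 23030 s = 384 min.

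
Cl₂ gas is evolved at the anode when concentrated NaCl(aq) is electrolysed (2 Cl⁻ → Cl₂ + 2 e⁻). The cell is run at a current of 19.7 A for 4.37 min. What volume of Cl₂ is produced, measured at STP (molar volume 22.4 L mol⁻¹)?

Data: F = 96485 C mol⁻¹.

0.600 L

Q = I·t = 19.70 A × 262.20 s = 5165 C.
n(e⁻) = Q/F = 5165 / 96485 = 0.05354 mol.
2 electrons are transferred per Cl₂ molecule, so n(Cl₂) = 0.05354 / 2 = 0.02677 mol.
V = n × V_m = 0.02677 × 22.4 = 0.600 L.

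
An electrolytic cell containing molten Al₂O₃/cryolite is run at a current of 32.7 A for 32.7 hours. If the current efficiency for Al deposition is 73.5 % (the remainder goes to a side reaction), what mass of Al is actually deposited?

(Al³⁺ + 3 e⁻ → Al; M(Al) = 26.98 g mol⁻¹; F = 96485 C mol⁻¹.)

Q = I·t = 32.70 × 117720 = 3849000 C.
n(e⁻) = 3849000/96485 = 39.90 mol; theoretically n(Al) = 39.90/3 = 13.30 mol, m_theo = 358.8 g.
At 73.5 % efficiency, m_actual = 0.735 × 358.8 = 264 g.

264 g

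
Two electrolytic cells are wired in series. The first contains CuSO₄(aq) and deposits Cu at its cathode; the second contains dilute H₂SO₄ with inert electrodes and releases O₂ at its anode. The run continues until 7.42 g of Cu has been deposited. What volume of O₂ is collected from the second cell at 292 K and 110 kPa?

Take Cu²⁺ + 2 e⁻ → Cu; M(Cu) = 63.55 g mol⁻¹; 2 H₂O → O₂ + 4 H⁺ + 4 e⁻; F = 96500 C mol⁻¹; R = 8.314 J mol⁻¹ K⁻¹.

1.29 L

n(Cu) = 7.42 / 63.55 = 0.1168 mol, so n(e⁻) = 2 × 0.1168 = 0.2335 mol.
The cells are in series, so the same 0.2335 mol of electrons passes through the second cell.
2 H₂O → O₂ + 4 H⁺ + 4 e⁻ — 4 mol e⁻ per mol O₂, so n(O₂) = 0.2335/4 = 0.05838 mol.
V = nRT/P = (0.05838 × 8.314 × 292) / (110 × 10³) = 0.00129 m³ = 1.29 L.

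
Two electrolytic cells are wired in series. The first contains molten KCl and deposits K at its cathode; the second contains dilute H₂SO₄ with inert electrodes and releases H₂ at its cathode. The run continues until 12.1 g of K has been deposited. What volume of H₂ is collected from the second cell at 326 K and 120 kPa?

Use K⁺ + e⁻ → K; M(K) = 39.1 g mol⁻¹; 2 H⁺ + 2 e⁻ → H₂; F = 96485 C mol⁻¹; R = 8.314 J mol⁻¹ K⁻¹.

3.49 L

n(K) = 12.1 / 39.1 = 0.3095 mol, so n(e⁻) = 1 × 0.3095 = 0.3095 mol.
The cells are in series, so the same 0.3095 mol of electrons passes through the second cell.
2 H⁺ + 2 e⁻ → H₂ — 2 mol e⁻ per mol H₂, so n(H₂) = 0.3095/2 = 0.1547 mol.
V = nRT/P = (0.1547 × 8.314 × 326) / (120 × 10³) = 0.00349 m³ = 3.49 L.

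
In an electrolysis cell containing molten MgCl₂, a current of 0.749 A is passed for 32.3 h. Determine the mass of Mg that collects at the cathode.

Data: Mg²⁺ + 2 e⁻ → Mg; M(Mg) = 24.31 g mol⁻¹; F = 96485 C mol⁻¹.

Q = I·t = 0.7490 A × 116280 s = 87090 C.
n(e⁻) = Q/F = 87090 / 96485 = 0.9027 mol.
Mg²⁺ + 2 e⁻ → Mg, so n(Mg) = n(e⁻)/2 = 0.4513 mol.
m = n·M = 0.4513 × 24.31 = 11.0 g.

11.0 g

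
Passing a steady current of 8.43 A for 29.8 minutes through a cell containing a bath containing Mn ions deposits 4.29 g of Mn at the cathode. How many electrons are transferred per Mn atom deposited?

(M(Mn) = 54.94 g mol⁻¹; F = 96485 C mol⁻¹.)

2

Q = I·t = 8.430 A × 1788.0 s = 15070 C, so n(e⁻) = 15070/96485 = 0.1562 mol.
n(Mn) deposited = 4.29 / 54.94 = 0.07809 mol.
Electrons per atom = n(e⁻)/n(Mn) = 0.1562 / 0.07809 = 2.00 ≈ 2, so the ion is Mn²⁺.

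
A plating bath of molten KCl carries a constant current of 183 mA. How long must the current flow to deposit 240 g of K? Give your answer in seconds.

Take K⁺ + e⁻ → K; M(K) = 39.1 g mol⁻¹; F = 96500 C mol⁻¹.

3.24 × 10⁶ s

n(K) = m/M = 240 / 39.1 = 6.138 mol.
Each K atom requires 1 electron, so n(e⁻) = 1 × 6.138 = 6.138 mol.
Q = n(e⁻)·F = 6.138 × 96500 = 592300 C.
t = Q/I = 592300 / 0.1830 A = 3237000 s.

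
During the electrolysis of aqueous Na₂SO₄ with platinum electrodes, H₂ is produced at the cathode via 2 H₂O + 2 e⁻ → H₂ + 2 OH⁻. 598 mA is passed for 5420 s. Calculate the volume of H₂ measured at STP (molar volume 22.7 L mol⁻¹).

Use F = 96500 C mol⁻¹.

Q = I·t = 0.5980 A × 5420.0 s = 3241 C.
n(e⁻) = Q/F = 3241 / 96500 = 0.03359 mol.
2 electrons are transferred per H₂ molecule, so n(H₂) = 0.03359 / 2 = 0.01679 mol.
V = n × V_m = 0.01679 × 22.7 = 0.381 L.

0.381 L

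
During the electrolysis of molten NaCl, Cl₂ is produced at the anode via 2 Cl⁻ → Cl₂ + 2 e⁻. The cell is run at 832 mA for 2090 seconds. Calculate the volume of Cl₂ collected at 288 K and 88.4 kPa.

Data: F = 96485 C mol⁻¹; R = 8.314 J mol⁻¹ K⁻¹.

0.244 L

Q = I·t = 0.8320 A × 2090.0 s = 1739 C.
n(e⁻) = Q/F = 1739 / 96485 = 0.01802 mol.
2 electrons are transferred per Cl₂ molecule, so n(Cl₂) = 0.01802 / 2 = 0.009011 mol.
V = nRT/P = (0.009011 × 8.314 × 288) / (88.4 × 10³ Pa) = 2.44 × 10⁻⁴ m³ = 0.244 L.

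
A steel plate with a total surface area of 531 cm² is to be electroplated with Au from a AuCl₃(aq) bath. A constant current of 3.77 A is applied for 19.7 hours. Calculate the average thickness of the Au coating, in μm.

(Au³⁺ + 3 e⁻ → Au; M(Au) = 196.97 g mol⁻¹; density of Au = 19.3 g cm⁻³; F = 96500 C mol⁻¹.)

Q = I·t = 3.770 × 70920 = 267400 C; n(e⁻) = 2.771 mol.
n(Au) = n(e⁻)/3 = 0.9236 mol, so m = 0.9236 × 196.97 = 181.9 g.
Volume = m/ρ = 181.9 / 19.3 = 9.425 cm³.
Thickness = V/A = 9.425 / 531 = 0.0178 cm = 178 μm.

178 μm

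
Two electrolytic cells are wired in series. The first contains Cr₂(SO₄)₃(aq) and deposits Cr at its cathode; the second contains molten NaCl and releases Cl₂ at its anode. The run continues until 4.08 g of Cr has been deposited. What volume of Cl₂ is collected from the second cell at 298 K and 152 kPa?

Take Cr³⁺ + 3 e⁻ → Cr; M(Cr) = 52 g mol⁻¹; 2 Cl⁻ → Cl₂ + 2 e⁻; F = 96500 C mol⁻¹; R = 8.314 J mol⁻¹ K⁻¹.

1.92 L

n(Cr) = 4.08 / 52 = 0.07846 mol, so n(e⁻) = 3 × 0.07846 = 0.2354 mol.
The cells are in series, so the same 0.2354 mol of electrons passes through the second cell.
2 Cl⁻ → Cl₂ + 2 e⁻ — 2 mol e⁻ per mol Cl₂, so n(Cl₂) = 0.2354/2 = 0.1177 mol.
V = nRT/P = (0.1177 × 8.314 × 298) / (152 × 10³) = 0.00192 m³ = 1.92 L.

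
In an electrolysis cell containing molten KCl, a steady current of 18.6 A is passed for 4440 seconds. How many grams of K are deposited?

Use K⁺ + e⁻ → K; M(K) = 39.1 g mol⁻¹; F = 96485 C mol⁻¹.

Q = I·t = 18.60 A × 4440.0 s = 82580 C.
n(e⁻) = Q/F = 82580 / 96485 = 0.8559 mol.
K⁺ + e⁻ → K, so n(K) = n(e⁻)/1 = 0.8559 mol.
m = n·M = 0.8559 × 39.1 = 33.5 g.

33.5 g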